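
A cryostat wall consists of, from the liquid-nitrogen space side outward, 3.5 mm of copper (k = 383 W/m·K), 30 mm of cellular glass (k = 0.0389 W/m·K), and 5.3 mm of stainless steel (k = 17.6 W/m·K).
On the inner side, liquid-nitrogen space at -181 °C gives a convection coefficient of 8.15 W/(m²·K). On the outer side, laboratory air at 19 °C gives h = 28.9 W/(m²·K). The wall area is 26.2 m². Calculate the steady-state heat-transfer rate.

Q ≈ 5640 W

Series thermal resistances:
R_inner film = 1/(h_i·A) = 1/(8.15×26.2) = 0.004683 K/W
R_copper = L/(kA) = 0.0035/(383×26.2) = 3.488×10^-7 K/W
R_cellular glass = L/(kA) = 0.03/(0.0389×26.2) = 0.02944 K/W
R_stainless steel = L/(kA) = 0.0053/(17.6×26.2) = 1.149×10^-5 K/W
R_outer film = 1/(h_o·A) = 1/(28.9×26.2) = 0.001321 K/W
R_total = 0.03545 K/W
Q = ΔT / R_total = 200 / 0.03545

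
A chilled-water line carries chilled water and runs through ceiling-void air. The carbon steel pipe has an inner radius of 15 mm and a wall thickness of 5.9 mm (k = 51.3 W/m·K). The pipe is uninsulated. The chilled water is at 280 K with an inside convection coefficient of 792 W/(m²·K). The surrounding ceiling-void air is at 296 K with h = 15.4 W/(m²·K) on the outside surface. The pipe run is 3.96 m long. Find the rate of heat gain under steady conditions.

Per-layer cylindrical resistances, series-summed:
R_inner film = 1/(h_i·2πr₁L) = 1/(792×2π×0.015×3.96) = 0.003383 K/W
R_carbon steel pipe wall = ln(20.9/15)/(2π×51.3×3.96) = 2.599×10^-4 K/W
R_outer film = 1/(h_o·2πr_oL) = 1/(15.4×2π×0.0209×3.96) = 0.1249 K/W
R_total = 0.1285 K/W
Q = ΔT/R_total = 16/0.1285

Q ≈ 125 W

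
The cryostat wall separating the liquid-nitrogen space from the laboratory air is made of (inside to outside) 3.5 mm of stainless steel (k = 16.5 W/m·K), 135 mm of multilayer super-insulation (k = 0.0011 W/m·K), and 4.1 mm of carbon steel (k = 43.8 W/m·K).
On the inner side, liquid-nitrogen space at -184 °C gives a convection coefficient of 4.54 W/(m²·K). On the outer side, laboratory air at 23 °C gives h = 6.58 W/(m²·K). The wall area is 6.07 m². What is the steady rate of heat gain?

Q ≈ 10.2 W

Thermal resistances in series:
R_inner film = 1/(h_i·A) = 1/(4.54×6.07) = 0.03629 K/W
R_stainless steel = L/(kA) = 0.0035/(16.5×6.07) = 3.495×10^-5 K/W
R_multilayer super-insulation = L/(kA) = 0.135/(0.0011×6.07) = 20.22 K/W
R_carbon steel = L/(kA) = 0.0041/(43.8×6.07) = 1.542×10^-5 K/W
R_outer film = 1/(h_o·A) = 1/(6.58×6.07) = 0.02504 K/W
R_total = 20.28 K/W
Q = ΔT / R_total = 207 / 20.28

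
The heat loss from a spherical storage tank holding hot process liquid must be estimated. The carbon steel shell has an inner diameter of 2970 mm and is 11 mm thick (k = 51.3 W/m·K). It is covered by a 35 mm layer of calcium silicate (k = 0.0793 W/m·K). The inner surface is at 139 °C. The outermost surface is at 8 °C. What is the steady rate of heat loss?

Q ≈ 8540 W

For a spherical shell R = (1/r₁ − 1/r₂)/(4πk); film R = 1/(h·4πr²). In series:
R_carbon steel shell = (1/1.485 − 1/1.496)/(4π×51.3) = 7.681×10^-6 K/W
R_calcium silicate = (1/1.496 − 1/1.531)/(4π×0.0793) = 0.01533 K/W
R_total = 0.01534 K/W
Q = ΔT/R_total = 131/0.01534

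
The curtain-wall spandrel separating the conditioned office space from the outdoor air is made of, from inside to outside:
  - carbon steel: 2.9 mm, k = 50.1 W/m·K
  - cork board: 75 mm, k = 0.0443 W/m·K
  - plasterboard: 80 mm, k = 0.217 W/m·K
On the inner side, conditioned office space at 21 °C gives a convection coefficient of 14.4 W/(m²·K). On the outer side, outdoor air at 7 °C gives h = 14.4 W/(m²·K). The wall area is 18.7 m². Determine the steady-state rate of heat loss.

Using the resistance-network approach (series):
R_inner film = 1/(h_i·A) = 1/(14.4×18.7) = 0.003714 K/W
R_carbon steel = L/(kA) = 0.0029/(50.1×18.7) = 3.095×10^-6 K/W
R_cork board = L/(kA) = 0.075/(0.0443×18.7) = 0.09053 K/W
R_plasterboard = L/(kA) = 0.08/(0.217×18.7) = 0.01971 K/W
R_outer film = 1/(h_o·A) = 1/(14.4×18.7) = 0.003714 K/W
R_total = 0.1177 K/W
Q = ΔT / R_total = 14 / 0.1177

Q ≈ 119 W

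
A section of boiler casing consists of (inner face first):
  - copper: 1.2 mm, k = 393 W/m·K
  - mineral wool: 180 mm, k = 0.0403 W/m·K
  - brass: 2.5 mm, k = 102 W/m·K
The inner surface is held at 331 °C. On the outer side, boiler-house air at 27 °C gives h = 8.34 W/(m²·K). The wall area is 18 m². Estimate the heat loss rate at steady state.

Using the resistance-network approach (series):
R_copper = L/(kA) = 0.0012/(393×18) = 1.696×10^-7 K/W
R_mineral wool = L/(kA) = 0.18/(0.0403×18) = 0.2481 K/W
R_brass = L/(kA) = 0.0025/(102×18) = 1.362×10^-6 K/W
R_outer film = 1/(h_o·A) = 1/(8.34×18) = 0.006661 K/W
R_total = 0.2548 K/W
Q = ΔT / R_total = 304 / 0.2548

Q ≈ 1190 W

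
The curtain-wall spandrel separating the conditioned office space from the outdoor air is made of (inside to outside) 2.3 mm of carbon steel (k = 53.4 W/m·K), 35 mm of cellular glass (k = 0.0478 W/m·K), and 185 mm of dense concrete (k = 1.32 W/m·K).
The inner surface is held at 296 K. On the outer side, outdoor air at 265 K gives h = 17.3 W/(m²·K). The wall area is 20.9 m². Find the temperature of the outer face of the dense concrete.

T ≈ 267 K

Model the wall as resistances in series:
R_carbon steel = L/(kA) = 0.0023/(53.4×20.9) = 2.061×10^-6 K/W
R_cellular glass = L/(kA) = 0.035/(0.0478×20.9) = 0.03503 K/W
R_dense concrete = L/(kA) = 0.185/(1.32×20.9) = 0.006706 K/W
R_outer film = 1/(h_o·A) = 1/(17.3×20.9) = 0.002766 K/W
R_total = 0.04451 K/W;  Q = ΔT/R_total = 31/0.04451 = 696.5 W
T_interface = T_inner − Q·ΣR(inner→interface) = 296 − 697×0.04174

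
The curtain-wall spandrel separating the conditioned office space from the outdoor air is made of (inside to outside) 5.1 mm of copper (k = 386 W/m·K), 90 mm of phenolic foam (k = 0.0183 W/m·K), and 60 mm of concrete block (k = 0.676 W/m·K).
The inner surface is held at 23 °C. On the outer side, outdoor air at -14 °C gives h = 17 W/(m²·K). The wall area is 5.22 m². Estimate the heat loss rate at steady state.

Model the wall as resistances in series:
R_copper = L/(kA) = 0.0051/(386×5.22) = 2.531×10^-6 K/W
R_phenolic foam = L/(kA) = 0.09/(0.0183×5.22) = 0.9422 K/W
R_concrete block = L/(kA) = 0.06/(0.676×5.22) = 0.017 K/W
R_outer film = 1/(h_o·A) = 1/(17×5.22) = 0.01127 K/W
R_total = 0.9704 K/W
Q = ΔT / R_total = 37 / 0.9704

Q ≈ 38.1 W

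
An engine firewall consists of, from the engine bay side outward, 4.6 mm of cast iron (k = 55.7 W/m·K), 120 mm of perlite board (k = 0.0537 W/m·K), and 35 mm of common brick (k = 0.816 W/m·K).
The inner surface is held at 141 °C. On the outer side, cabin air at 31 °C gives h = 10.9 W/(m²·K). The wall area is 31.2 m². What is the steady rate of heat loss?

Q ≈ 1450 W

Model the wall as resistances in series:
R_cast iron = L/(kA) = 0.0046/(55.7×31.2) = 2.647×10^-6 K/W
R_perlite board = L/(kA) = 0.12/(0.0537×31.2) = 0.07162 K/W
R_common brick = L/(kA) = 0.035/(0.816×31.2) = 0.001375 K/W
R_outer film = 1/(h_o·A) = 1/(10.9×31.2) = 0.00294 K/W
R_total = 0.07594 K/W
Q = ΔT / R_total = 110 / 0.07594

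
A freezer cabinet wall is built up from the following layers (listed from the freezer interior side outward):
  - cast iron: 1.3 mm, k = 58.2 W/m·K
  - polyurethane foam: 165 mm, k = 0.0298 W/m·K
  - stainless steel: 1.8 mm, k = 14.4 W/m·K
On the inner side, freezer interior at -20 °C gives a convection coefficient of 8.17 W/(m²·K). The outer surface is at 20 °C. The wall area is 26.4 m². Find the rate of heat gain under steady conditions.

Treating each layer as a thermal resistance in series:
R_inner film = 1/(h_i·A) = 1/(8.17×26.4) = 0.004636 K/W
R_cast iron = L/(kA) = 0.0013/(58.2×26.4) = 8.461×10^-7 K/W
R_polyurethane foam = L/(kA) = 0.165/(0.0298×26.4) = 0.2097 K/W
R_stainless steel = L/(kA) = 0.0018/(14.4×26.4) = 4.735×10^-6 K/W
R_total = 0.2144 K/W
Q = ΔT / R_total = 40 / 0.2144

Q ≈ 187 W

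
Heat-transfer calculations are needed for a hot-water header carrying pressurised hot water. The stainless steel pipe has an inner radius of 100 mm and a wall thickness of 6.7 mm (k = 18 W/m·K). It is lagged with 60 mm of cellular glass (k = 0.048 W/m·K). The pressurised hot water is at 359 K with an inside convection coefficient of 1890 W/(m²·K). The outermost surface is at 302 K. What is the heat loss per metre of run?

q′ ≈ 38.5 W/m

Cylindrical conduction, so R = ln(r₂/r₁)/(2πkL) per layer, in series:
R_inner film = 1/(h_i·2πr₁L) = 1/(1890×2π×0.1×1) = 8.421×10^-4 K/W
R_stainless steel pipe wall = ln(106.7/100)/(2π×18×1) = 5.734×10^-4 K/W
R_cellular glass = ln(166.7/106.7)/(2π×0.048×1) = 1.479 K/W
R_total = 1.481 K/W
Q = ΔT/R_total = 57/1.481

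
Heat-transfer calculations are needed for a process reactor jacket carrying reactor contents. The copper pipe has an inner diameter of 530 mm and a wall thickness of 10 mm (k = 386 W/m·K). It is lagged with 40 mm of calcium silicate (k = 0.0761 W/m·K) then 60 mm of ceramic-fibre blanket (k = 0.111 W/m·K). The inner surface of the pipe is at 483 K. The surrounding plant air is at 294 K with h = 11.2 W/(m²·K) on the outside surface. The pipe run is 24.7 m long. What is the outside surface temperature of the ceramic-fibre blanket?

T ≈ 307 K

For a radial system each layer contributes R = ln(r_out/r_in)/(2πkL); films add R = 1/(hA).
R_copper pipe wall = ln(275/265)/(2π×386×24.7) = 6.183×10^-7 K/W
R_calcium silicate = ln(315/275)/(2π×0.0761×24.7) = 0.0115 K/W
R_ceramic-fibre blanket = ln(375/315)/(2π×0.111×24.7) = 0.01012 K/W
R_outer film = 1/(h_o·2πr_oL) = 1/(11.2×2π×0.375×24.7) = 0.001534 K/W
R_total = 0.02315 K/W
Q = ΔT/R_total = 189/0.02315
Q = 8160 W
T_interface = T_inner − Q·ΣR(inner→interface) = 483 − 8160×0.02162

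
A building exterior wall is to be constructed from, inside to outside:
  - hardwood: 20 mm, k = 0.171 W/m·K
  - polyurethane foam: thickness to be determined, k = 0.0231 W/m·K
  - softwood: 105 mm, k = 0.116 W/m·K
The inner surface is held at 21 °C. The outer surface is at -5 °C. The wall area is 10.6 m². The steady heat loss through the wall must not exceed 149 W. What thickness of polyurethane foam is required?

L ≈ 19.1 mm

Model the wall as resistances in series:
R_hardwood = L/(kA) = 0.02/(0.171×10.6) = 0.01103 K/W
R_softwood = L/(kA) = 0.105/(0.116×10.6) = 0.08539 K/W
Sum of the known resistances R_other = 0.09643 K/W
Required total resistance R_tot = ΔT/Q_allow = 26/149 = 0.1745 K/W
R_polyurethane foam = R_tot − R_other = 0.07807 K/W
L = R·k·A = 0.07807×0.0231×10.6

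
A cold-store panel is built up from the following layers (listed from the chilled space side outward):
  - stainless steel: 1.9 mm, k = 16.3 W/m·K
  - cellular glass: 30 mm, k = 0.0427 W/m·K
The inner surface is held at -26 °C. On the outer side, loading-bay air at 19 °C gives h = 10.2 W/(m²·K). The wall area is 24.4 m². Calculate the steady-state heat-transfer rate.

Q ≈ 1370 W

Series thermal resistances:
R_stainless steel = L/(kA) = 0.0019/(16.3×24.4) = 4.777×10^-6 K/W
R_cellular glass = L/(kA) = 0.03/(0.0427×24.4) = 0.02879 K/W
R_outer film = 1/(h_o·A) = 1/(10.2×24.4) = 0.004018 K/W
R_total = 0.03282 K/W
Q = ΔT / R_total = 45 / 0.03282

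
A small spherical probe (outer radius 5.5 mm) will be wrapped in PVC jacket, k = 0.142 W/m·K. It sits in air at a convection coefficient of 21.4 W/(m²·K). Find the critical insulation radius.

r_cr ≈ 13.3 mm

For a sphere r_cr = 2k/h = 2×0.142/21.4
r_cr = 13.3 mm; since the bare radius (5.5 mm) is below r_cr, adding a thin layer of insulation will *increase* heat loss.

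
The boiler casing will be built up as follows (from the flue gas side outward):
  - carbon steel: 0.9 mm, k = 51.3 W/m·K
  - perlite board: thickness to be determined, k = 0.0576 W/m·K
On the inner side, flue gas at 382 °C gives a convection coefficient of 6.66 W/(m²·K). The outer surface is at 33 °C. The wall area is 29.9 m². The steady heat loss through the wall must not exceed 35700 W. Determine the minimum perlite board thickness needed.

L ≈ 8.19 mm

Thermal resistances in series:
R_inner film = 1/(h_i·A) = 1/(6.66×29.9) = 0.005022 K/W
R_carbon steel = L/(kA) = 0.0009/(51.3×29.9) = 5.868×10^-7 K/W
Sum of the known resistances R_other = 0.005022 K/W
Required total resistance R_tot = ΔT/Q_allow = 349/35700 = 0.009776 K/W
R_perlite board = R_tot − R_other = 0.004754 K/W
L = R·k·A = 0.004754×0.0576×29.9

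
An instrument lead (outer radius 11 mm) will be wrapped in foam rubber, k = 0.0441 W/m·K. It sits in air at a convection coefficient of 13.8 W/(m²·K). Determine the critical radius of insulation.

r_cr ≈ 3.2 mm

For a cylinder r_cr = k/h = 0.0441/13.8
r_cr = 3.2 mm; since the bare radius (11 mm) is above r_cr, any added insulation will reduce heat loss.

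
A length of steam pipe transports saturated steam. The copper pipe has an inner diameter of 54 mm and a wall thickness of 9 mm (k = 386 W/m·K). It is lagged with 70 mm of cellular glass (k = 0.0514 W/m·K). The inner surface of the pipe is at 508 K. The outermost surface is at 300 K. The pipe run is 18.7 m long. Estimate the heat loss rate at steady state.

Treating each annulus and film as a series resistance:
R_copper pipe wall = ln(36/27)/(2π×386×18.7) = 6.343×10^-6 K/W
R_cellular glass = ln(106/36)/(2π×0.0514×18.7) = 0.1788 K/W
R_total = 0.1788 K/W
Q = ΔT/R_total = 208/0.1788

Q ≈ 1160 W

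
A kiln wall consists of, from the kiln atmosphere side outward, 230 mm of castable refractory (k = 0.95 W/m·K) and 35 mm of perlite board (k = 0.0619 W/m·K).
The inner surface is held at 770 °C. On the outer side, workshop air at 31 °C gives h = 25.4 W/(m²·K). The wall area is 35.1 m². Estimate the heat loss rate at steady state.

Q ≈ 30600 W

Series thermal resistances:
R_castable refractory = L/(kA) = 0.23/(0.95×35.1) = 0.006898 K/W
R_perlite board = L/(kA) = 0.035/(0.0619×35.1) = 0.01611 K/W
R_outer film = 1/(h_o·A) = 1/(25.4×35.1) = 0.001122 K/W
R_total = 0.02413 K/W
Q = ΔT / R_total = 739 / 0.02413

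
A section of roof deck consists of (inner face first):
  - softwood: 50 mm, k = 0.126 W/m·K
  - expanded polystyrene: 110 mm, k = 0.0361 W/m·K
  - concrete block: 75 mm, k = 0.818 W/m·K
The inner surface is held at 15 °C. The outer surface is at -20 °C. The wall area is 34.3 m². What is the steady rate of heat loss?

Model the wall as resistances in series:
R_softwood = L/(kA) = 0.05/(0.126×34.3) = 0.01157 K/W
R_expanded polystyrene = L/(kA) = 0.11/(0.0361×34.3) = 0.08884 K/W
R_concrete block = L/(kA) = 0.075/(0.818×34.3) = 0.002673 K/W
R_total = 0.1031 K/W
Q = ΔT / R_total = 35 / 0.1031

Q ≈ 340 W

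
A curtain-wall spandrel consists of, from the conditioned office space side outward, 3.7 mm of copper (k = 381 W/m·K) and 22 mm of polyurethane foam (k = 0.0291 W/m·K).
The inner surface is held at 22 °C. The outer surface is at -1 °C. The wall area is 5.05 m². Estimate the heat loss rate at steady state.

Q ≈ 154 W

Treating each layer as a thermal resistance in series:
R_copper = L/(kA) = 0.0037/(381×5.05) = 1.923×10^-6 K/W
R_polyurethane foam = L/(kA) = 0.022/(0.0291×5.05) = 0.1497 K/W
R_total = 0.1497 K/W
Q = ΔT / R_total = 23 / 0.1497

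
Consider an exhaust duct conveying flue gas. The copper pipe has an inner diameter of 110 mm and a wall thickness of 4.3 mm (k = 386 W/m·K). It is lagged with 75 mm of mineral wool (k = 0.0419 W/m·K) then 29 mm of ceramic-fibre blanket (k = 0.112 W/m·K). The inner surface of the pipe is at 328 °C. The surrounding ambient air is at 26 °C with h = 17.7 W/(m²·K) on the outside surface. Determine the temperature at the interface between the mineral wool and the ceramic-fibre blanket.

T ≈ 55.2 °C

Treating each annulus and film as a series resistance:
R_copper pipe wall = ln(59.3/55)/(2π×386×1) = 3.104×10^-5 K/W
R_mineral wool = ln(134.3/59.3)/(2π×0.0419×1) = 3.105 K/W
R_ceramic-fibre blanket = ln(163.3/134.3)/(2π×0.112×1) = 0.2778 K/W
R_outer film = 1/(h_o·2πr_oL) = 1/(17.7×2π×0.1633×1) = 0.05506 K/W
R_total = 3.438 K/W
Q = ΔT/R_total = 302/3.438
Q = 87.8 W/m
T_interface = T_inner − Q·ΣR(inner→interface) = 328 − 87.8×3.105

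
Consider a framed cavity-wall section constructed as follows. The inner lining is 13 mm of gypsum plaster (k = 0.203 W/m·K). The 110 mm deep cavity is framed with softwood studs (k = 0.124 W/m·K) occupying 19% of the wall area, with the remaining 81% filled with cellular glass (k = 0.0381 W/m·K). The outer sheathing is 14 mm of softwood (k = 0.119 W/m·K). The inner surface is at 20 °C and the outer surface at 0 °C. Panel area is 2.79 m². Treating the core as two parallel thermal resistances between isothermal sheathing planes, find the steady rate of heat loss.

Q ≈ 25.3 W

Sheathing layers in series; stud and cavity paths in parallel between them.
R_inner = 0.013/(0.203×2.79) = 0.02295 K/W
R_stud  = 0.11/(0.124×0.19×2.79) = 1.673 K/W
R_cav   = 0.11/(0.0381×0.81×2.79) = 1.278 K/W
1/R_core = 1/R_stud + 1/R_cav → R_core = 0.7245 K/W
R_outer = 0.014/(0.119×2.79) = 0.04217 K/W
R_total = 0.7896 K/W
Q = ΔT/R_total = 20/0.7896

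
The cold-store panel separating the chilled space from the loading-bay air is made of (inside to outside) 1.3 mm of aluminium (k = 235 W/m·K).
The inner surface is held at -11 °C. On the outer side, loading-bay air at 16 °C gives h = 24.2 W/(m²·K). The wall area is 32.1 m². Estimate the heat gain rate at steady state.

Q ≈ 21000 W

Series thermal resistances:
R_aluminium = L/(kA) = 0.0013/(235×32.1) = 1.723×10^-7 K/W
R_outer film = 1/(h_o·A) = 1/(24.2×32.1) = 0.001287 K/W
R_total = 0.001287 K/W
Q = ΔT / R_total = 27 / 0.001287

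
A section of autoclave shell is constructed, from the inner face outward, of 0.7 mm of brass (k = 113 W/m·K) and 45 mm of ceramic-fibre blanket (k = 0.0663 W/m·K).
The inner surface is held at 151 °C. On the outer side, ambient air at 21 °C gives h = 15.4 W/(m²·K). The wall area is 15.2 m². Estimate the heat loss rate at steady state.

Q ≈ 2660 W

Series thermal resistances:
R_brass = L/(kA) = 0.0007/(113×15.2) = 4.075×10^-7 K/W
R_ceramic-fibre blanket = L/(kA) = 0.045/(0.0663×15.2) = 0.04465 K/W
R_outer film = 1/(h_o·A) = 1/(15.4×15.2) = 0.004272 K/W
R_total = 0.04893 K/W
Q = ΔT / R_total = 130 / 0.04893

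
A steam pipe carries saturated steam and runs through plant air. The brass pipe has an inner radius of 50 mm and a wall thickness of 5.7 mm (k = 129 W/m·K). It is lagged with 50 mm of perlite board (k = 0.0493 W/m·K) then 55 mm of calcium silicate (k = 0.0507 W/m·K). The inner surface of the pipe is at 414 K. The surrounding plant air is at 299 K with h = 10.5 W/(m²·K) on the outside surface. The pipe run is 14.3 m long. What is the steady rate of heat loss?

For a radial system each layer contributes R = ln(r_out/r_in)/(2πkL); films add R = 1/(hA).
R_brass pipe wall = ln(55.7/50)/(2π×129×14.3) = 9.314×10^-6 K/W
R_perlite board = ln(105.7/55.7)/(2π×0.0493×14.3) = 0.1446 K/W
R_calcium silicate = ln(160.7/105.7)/(2π×0.0507×14.3) = 0.09196 K/W
R_outer film = 1/(h_o·2πr_oL) = 1/(10.5×2π×0.1607×14.3) = 0.006596 K/W
R_total = 0.2432 K/W
Q = ΔT/R_total = 115/0.2432

Q ≈ 473 W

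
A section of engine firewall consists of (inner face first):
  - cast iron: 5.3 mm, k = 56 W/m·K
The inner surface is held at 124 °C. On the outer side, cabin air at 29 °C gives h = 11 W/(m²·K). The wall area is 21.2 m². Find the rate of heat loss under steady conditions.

Q ≈ 22100 W

Treating each layer as a thermal resistance in series:
R_cast iron = L/(kA) = 0.0053/(56×21.2) = 4.464×10^-6 K/W
R_outer film = 1/(h_o·A) = 1/(11×21.2) = 0.004288 K/W
R_total = 0.004293 K/W
Q = ΔT / R_total = 95 / 0.004293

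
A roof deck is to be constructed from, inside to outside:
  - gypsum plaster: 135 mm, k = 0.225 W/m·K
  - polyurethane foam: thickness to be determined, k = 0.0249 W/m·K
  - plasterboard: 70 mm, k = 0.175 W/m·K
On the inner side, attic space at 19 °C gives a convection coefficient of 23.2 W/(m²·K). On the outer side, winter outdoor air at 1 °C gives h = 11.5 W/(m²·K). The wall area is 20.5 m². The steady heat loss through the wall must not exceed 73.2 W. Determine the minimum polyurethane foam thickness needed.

L ≈ 97.4 mm

Treating each layer as a thermal resistance in series:
R_inner film = 1/(h_i·A) = 1/(23.2×20.5) = 0.002103 K/W
R_gypsum plaster = L/(kA) = 0.135/(0.225×20.5) = 0.02927 K/W
R_plasterboard = L/(kA) = 0.07/(0.175×20.5) = 0.01951 K/W
R_outer film = 1/(h_o·A) = 1/(11.5×20.5) = 0.004242 K/W
Sum of the known resistances R_other = 0.05512 K/W
Required total resistance R_tot = ΔT/Q_allow = 18/73.2 = 0.2459 K/W
R_polyurethane foam = R_tot − R_other = 0.1908 K/W
L = R·k·A = 0.1908×0.0249×20.5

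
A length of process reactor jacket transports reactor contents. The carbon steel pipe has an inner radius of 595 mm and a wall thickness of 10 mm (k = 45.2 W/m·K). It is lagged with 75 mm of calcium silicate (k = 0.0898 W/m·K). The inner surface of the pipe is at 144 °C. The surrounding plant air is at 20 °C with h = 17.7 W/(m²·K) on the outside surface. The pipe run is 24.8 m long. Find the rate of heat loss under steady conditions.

Q ≈ 14000 W

Per-layer cylindrical resistances, series-summed:
R_carbon steel pipe wall = ln(605/595)/(2π×45.2×24.8) = 2.366×10^-6 K/W
R_calcium silicate = ln(680/605)/(2π×0.0898×24.8) = 0.008352 K/W
R_outer film = 1/(h_o·2πr_oL) = 1/(17.7×2π×0.68×24.8) = 5.332×10^-4 K/W
R_total = 0.008887 K/W
Q = ΔT/R_total = 124/0.008887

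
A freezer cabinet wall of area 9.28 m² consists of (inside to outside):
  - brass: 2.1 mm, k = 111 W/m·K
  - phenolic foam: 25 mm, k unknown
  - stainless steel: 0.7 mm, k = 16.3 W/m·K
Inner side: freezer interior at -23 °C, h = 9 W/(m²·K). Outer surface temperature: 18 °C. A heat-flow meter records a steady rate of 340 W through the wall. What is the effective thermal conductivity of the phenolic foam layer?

Series thermal resistances:
R_inner film = 1/(h_i·A) = 1/(9×9.28) = 0.01197 K/W
R_brass = L/(kA) = 0.0021/(111×9.28) = 2.039×10^-6 K/W
R_stainless steel = L/(kA) = 0.0007/(16.3×9.28) = 4.628×10^-6 K/W
Sum of known resistances R_other = 0.01198 K/W
Total R = ΔT/Q = 41/340 = 0.1206 K/W
R_phenolic foam = R_total − R_other = 0.1086 K/W
k = L/(R·A) = 0.025/(0.1086×9.28)

k ≈ 0.0248 W/(m·K)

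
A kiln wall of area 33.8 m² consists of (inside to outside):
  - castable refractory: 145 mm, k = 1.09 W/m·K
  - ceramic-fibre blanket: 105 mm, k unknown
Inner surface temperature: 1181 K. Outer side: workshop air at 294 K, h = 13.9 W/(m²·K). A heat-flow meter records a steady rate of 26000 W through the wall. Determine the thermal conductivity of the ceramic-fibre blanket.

Series thermal resistances:
R_castable refractory = L/(kA) = 0.145/(1.09×33.8) = 0.003936 K/W
R_outer film = 1/(h_o·A) = 1/(13.9×33.8) = 0.002128 K/W
Sum of known resistances R_other = 0.006064 K/W
Total R = ΔT/Q = 887/26000 = 0.03412 K/W
R_ceramic-fibre blanket = R_total − R_other = 0.02805 K/W
k = L/(R·A) = 0.105/(0.02805×33.8)

k ≈ 0.111 W/(m·K)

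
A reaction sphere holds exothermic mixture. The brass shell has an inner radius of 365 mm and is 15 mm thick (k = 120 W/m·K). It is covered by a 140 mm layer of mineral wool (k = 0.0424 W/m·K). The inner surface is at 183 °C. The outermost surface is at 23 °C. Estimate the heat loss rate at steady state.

Q ≈ 120 W

Radial (spherical) resistances in series:
R_brass shell = (1/0.365 − 1/0.38)/(4π×120) = 7.172×10^-5 K/W
R_mineral wool = (1/0.38 − 1/0.52)/(4π×0.0424) = 1.33 K/W
R_total = 1.33 K/W
Q = ΔT/R_total = 160/1.33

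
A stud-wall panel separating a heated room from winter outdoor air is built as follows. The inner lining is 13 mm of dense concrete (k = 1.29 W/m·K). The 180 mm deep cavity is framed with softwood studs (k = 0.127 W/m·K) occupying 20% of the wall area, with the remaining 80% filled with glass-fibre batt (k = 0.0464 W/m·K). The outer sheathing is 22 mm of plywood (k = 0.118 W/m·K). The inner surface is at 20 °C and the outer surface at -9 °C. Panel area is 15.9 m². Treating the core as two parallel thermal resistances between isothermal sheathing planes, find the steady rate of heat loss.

Sheathing layers in series; stud and cavity paths in parallel between them.
R_inner = 0.013/(1.29×15.9) = 6.338×10^-4 K/W
R_stud  = 0.18/(0.127×0.2×15.9) = 0.4457 K/W
R_cav   = 0.18/(0.0464×0.8×15.9) = 0.305 K/W
1/R_core = 1/R_stud + 1/R_cav → R_core = 0.1811 K/W
R_outer = 0.022/(0.118×15.9) = 0.01173 K/W
R_total = 0.1934 K/W
Q = ΔT/R_total = 29/0.1934

Q ≈ 150 W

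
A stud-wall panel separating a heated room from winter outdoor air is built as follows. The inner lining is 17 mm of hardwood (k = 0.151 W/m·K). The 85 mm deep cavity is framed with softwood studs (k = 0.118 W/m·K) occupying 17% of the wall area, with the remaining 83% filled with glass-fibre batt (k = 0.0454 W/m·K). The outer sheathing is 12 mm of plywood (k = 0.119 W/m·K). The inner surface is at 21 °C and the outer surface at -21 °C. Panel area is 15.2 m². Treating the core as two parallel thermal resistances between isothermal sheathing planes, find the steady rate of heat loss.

Sheathing layers in series; stud and cavity paths in parallel between them.
R_inner = 0.017/(0.151×15.2) = 0.007407 K/W
R_stud  = 0.085/(0.118×0.17×15.2) = 0.2788 K/W
R_cav   = 0.085/(0.0454×0.83×15.2) = 0.1484 K/W
1/R_core = 1/R_stud + 1/R_cav → R_core = 0.09685 K/W
R_outer = 0.012/(0.119×15.2) = 0.006634 K/W
R_total = 0.1109 K/W
Q = ΔT/R_total = 42/0.1109

Q ≈ 379 W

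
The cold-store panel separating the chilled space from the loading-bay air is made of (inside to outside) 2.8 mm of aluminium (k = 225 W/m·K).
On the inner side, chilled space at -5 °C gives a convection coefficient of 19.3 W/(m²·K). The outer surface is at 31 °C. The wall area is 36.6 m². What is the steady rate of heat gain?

Q ≈ 25400 W

Treating each layer as a thermal resistance in series:
R_inner film = 1/(h_i·A) = 1/(19.3×36.6) = 0.001416 K/W
R_aluminium = L/(kA) = 0.0028/(225×36.6) = 3.4×10^-7 K/W
R_total = 0.001416 K/W
Q = ΔT / R_total = 36 / 0.001416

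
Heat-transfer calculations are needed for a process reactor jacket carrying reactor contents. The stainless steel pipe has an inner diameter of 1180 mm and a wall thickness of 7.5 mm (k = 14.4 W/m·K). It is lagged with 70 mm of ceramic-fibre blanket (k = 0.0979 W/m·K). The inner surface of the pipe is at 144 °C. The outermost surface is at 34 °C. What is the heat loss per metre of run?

For a radial system each layer contributes R = ln(r_out/r_in)/(2πkL); films add R = 1/(hA).
R_stainless steel pipe wall = ln(597.5/590)/(2π×14.4×1) = 1.396×10^-4 K/W
R_ceramic-fibre blanket = ln(667.5/597.5)/(2π×0.0979×1) = 0.1801 K/W
R_total = 0.1802 K/W
Q = ΔT/R_total = 110/0.1802

q′ ≈ 610 W/m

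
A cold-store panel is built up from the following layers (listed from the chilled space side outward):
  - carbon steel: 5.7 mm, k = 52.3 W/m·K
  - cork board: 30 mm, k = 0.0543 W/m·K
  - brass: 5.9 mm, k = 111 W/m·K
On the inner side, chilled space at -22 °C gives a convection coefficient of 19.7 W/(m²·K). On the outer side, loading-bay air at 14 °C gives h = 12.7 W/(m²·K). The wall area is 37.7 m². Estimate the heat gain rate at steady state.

Q ≈ 1990 W

Thermal resistances in series:
R_inner film = 1/(h_i·A) = 1/(19.7×37.7) = 0.001346 K/W
R_carbon steel = L/(kA) = 0.0057/(52.3×37.7) = 2.891×10^-6 K/W
R_cork board = L/(kA) = 0.03/(0.0543×37.7) = 0.01465 K/W
R_brass = L/(kA) = 0.0059/(111×37.7) = 1.41×10^-6 K/W
R_outer film = 1/(h_o·A) = 1/(12.7×37.7) = 0.002089 K/W
R_total = 0.01809 K/W
Q = ΔT / R_total = 36 / 0.01809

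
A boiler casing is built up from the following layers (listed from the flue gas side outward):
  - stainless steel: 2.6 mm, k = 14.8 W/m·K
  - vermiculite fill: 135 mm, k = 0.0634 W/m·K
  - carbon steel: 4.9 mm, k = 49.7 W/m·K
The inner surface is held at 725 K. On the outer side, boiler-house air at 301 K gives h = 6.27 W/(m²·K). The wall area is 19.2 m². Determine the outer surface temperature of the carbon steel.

Thermal resistances in series:
R_stainless steel = L/(kA) = 0.0026/(14.8×19.2) = 9.15×10^-6 K/W
R_vermiculite fill = L/(kA) = 0.135/(0.0634×19.2) = 0.1109 K/W
R_carbon steel = L/(kA) = 0.0049/(49.7×19.2) = 5.135×10^-6 K/W
R_outer film = 1/(h_o·A) = 1/(6.27×19.2) = 0.008307 K/W
R_total = 0.1192 K/W;  Q = ΔT/R_total = 424/0.1192 = 3556 W
T_interface = T_inner − Q·ΣR(inner→interface) = 725 − 3560×0.1109

T ≈ 331 K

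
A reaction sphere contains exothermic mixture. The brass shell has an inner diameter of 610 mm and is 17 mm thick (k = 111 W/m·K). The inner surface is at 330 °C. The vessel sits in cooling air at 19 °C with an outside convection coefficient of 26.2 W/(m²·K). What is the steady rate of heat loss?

Q ≈ 10600 W

Each spherical layer contributes R = (1/r_i − 1/r_o)/(4πk):
R_brass shell = (1/0.305 − 1/0.322)/(4π×111) = 1.241×10^-4 K/W
R_outer film = 1/(h·4πr_o²) = 1/(26.2×4π×0.322²) = 0.02929 K/W
R_total = 0.02942 K/W
Q = ΔT/R_total = 311/0.02942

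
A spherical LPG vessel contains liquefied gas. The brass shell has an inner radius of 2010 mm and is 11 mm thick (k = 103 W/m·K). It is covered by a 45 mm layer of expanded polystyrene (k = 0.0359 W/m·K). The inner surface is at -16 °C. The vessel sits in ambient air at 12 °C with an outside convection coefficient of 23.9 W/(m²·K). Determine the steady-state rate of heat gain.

Each spherical layer contributes R = (1/r_i − 1/r_o)/(4πk):
R_brass shell = (1/2.01 − 1/2.021)/(4π×103) = 2.092×10^-6 K/W
R_expanded polystyrene = (1/2.021 − 1/2.066)/(4π×0.0359) = 0.02389 K/W
R_outer film = 1/(h·4πr_o²) = 1/(23.9×4π×2.066²) = 7.801×10^-4 K/W
R_total = 0.02467 K/W
Q = ΔT/R_total = 28/0.02467

Q ≈ 1130 W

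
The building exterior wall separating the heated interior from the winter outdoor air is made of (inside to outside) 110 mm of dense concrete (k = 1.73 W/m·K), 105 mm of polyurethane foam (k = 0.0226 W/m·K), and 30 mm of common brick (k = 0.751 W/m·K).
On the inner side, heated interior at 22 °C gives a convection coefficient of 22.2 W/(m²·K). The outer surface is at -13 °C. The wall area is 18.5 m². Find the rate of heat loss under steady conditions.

Q ≈ 135 W

Model the wall as resistances in series:
R_inner film = 1/(h_i·A) = 1/(22.2×18.5) = 0.002435 K/W
R_dense concrete = L/(kA) = 0.11/(1.73×18.5) = 0.003437 K/W
R_polyurethane foam = L/(kA) = 0.105/(0.0226×18.5) = 0.2511 K/W
R_common brick = L/(kA) = 0.03/(0.751×18.5) = 0.002159 K/W
R_total = 0.2592 K/W
Q = ΔT / R_total = 35 / 0.2592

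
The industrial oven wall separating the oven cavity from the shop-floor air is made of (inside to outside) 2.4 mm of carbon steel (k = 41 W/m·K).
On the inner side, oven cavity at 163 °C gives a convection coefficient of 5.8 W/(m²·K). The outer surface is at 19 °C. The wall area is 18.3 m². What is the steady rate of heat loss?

Using the resistance-network approach (series):
R_inner film = 1/(h_i·A) = 1/(5.8×18.3) = 0.009422 K/W
R_carbon steel = L/(kA) = 0.0024/(41×18.3) = 3.199×10^-6 K/W
R_total = 0.009425 K/W
Q = ΔT / R_total = 144 / 0.009425

Q ≈ 15300 W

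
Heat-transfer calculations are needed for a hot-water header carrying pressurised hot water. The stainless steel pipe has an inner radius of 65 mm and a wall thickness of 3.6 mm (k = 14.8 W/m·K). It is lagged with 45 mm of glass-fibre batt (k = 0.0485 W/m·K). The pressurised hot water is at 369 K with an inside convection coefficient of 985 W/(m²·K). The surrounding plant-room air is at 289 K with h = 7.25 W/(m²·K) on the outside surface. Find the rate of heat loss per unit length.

Cylindrical conduction, so R = ln(r₂/r₁)/(2πkL) per layer, in series:
R_inner film = 1/(h_i·2πr₁L) = 1/(985×2π×0.065×1) = 0.002486 K/W
R_stainless steel pipe wall = ln(68.6/65)/(2π×14.8×1) = 5.797×10^-4 K/W
R_glass-fibre batt = ln(113.6/68.6)/(2π×0.0485×1) = 1.655 K/W
R_outer film = 1/(h_o·2πr_oL) = 1/(7.25×2π×0.1136×1) = 0.1932 K/W
R_total = 1.851 K/W
Q = ΔT/R_total = 80/1.851

q′ ≈ 43.2 W/m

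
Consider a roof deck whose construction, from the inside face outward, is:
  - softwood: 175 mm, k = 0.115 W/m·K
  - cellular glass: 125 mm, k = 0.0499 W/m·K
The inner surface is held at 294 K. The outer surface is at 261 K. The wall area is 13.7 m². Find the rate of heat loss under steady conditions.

Thermal resistances in series:
R_softwood = L/(kA) = 0.175/(0.115×13.7) = 0.1111 K/W
R_cellular glass = L/(kA) = 0.125/(0.0499×13.7) = 0.1828 K/W
R_total = 0.2939 K/W
Q = ΔT / R_total = 33 / 0.2939

Q ≈ 112 W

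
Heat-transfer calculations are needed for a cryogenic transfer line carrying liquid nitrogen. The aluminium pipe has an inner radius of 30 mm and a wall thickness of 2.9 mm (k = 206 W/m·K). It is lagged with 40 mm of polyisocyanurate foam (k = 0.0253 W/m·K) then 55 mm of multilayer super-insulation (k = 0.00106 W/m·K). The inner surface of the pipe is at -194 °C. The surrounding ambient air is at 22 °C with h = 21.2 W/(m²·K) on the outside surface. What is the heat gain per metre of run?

Cylindrical conduction, so R = ln(r₂/r₁)/(2πkL) per layer, in series:
R_aluminium pipe wall = ln(32.9/30)/(2π×206×1) = 7.129×10^-5 K/W
R_polyisocyanurate foam = ln(72.9/32.9)/(2π×0.0253×1) = 5.005 K/W
R_multilayer super-insulation = ln(127.9/72.9)/(2π×0.00106×1) = 84.41 K/W
R_outer film = 1/(h_o·2πr_oL) = 1/(21.2×2π×0.1279×1) = 0.0587 K/W
R_total = 89.47 K/W
Q = ΔT/R_total = 216/89.47

q′ ≈ 2.41 W/m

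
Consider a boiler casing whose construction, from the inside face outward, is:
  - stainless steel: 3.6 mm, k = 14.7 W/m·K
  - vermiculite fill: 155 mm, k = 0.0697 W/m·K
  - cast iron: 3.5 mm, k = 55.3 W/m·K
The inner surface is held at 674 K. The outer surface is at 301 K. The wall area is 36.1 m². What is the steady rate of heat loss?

Series thermal resistances:
R_stainless steel = L/(kA) = 0.0036/(14.7×36.1) = 6.784×10^-6 K/W
R_vermiculite fill = L/(kA) = 0.155/(0.0697×36.1) = 0.0616 K/W
R_cast iron = L/(kA) = 0.0035/(55.3×36.1) = 1.753×10^-6 K/W
R_total = 0.06161 K/W
Q = ΔT / R_total = 373 / 0.06161

Q ≈ 6050 W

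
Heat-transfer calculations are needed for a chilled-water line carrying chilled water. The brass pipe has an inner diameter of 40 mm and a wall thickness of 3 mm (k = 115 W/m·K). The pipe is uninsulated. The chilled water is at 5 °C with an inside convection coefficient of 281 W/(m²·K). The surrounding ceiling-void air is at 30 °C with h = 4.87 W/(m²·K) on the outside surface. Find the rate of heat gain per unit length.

q′ ≈ 17.2 W/m

Per-layer cylindrical resistances, series-summed:
R_inner film = 1/(h_i·2πr₁L) = 1/(281×2π×0.02×1) = 0.02832 K/W
R_brass pipe wall = ln(23/20)/(2π×115×1) = 1.934×10^-4 K/W
R_outer film = 1/(h_o·2πr_oL) = 1/(4.87×2π×0.023×1) = 1.421 K/W
R_total = 1.449 K/W
Q = ΔT/R_total = 25/1.449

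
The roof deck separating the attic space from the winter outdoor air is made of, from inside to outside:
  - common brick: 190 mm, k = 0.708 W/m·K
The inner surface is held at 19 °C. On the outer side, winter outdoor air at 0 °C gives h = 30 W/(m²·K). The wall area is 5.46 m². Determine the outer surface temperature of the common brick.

T ≈ 2.1 °C

Series thermal resistances:
R_common brick = L/(kA) = 0.19/(0.708×5.46) = 0.04915 K/W
R_outer film = 1/(h_o·A) = 1/(30×5.46) = 0.006105 K/W
R_total = 0.05526 K/W;  Q = ΔT/R_total = 19/0.05526 = 343.9 W
T_interface = T_inner − Q·ΣR(inner→interface) = 19 − 344×0.04915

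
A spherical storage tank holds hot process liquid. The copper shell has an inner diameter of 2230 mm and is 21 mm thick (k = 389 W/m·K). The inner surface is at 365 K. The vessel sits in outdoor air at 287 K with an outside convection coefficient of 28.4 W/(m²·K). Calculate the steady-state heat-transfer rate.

Each spherical layer contributes R = (1/r_i − 1/r_o)/(4πk):
R_copper shell = (1/1.115 − 1/1.136)/(4π×389) = 3.392×10^-6 K/W
R_outer film = 1/(h·4πr_o²) = 1/(28.4×4π×1.136²) = 0.002171 K/W
R_total = 0.002175 K/W
Q = ΔT/R_total = 78/0.002175

Q ≈ 35900 W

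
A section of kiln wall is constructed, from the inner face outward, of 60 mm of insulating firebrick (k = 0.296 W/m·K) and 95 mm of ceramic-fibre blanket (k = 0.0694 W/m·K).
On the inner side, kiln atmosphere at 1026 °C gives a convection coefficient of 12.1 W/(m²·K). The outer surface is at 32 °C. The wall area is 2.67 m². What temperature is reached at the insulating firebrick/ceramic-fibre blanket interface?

T ≈ 855 °C

Model the wall as resistances in series:
R_inner film = 1/(h_i·A) = 1/(12.1×2.67) = 0.03095 K/W
R_insulating firebrick = L/(kA) = 0.06/(0.296×2.67) = 0.07592 K/W
R_ceramic-fibre blanket = L/(kA) = 0.095/(0.0694×2.67) = 0.5127 K/W
R_total = 0.6196 K/W;  Q = ΔT/R_total = 994/0.6196 = 1604 W
T_interface = T_inner − Q·ΣR(inner→interface) = 1026 − 1600×0.1069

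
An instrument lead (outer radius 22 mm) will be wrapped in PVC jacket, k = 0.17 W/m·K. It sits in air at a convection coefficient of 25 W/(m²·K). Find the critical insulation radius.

r_cr ≈ 6.8 mm

For a cylinder r_cr = k/h = 0.17/25
r_cr = 6.8 mm; since the bare radius (22 mm) is above r_cr, any added insulation will reduce heat loss.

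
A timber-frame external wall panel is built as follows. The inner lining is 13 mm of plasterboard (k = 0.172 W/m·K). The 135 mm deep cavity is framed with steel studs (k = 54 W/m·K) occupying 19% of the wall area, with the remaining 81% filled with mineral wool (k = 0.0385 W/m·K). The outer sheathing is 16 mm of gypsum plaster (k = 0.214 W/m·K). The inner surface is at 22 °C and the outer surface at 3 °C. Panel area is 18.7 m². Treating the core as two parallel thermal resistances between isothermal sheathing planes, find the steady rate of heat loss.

Q ≈ 2170 W

Sheathing layers in series; stud and cavity paths in parallel between them.
R_inner = 0.013/(0.172×18.7) = 0.004042 K/W
R_stud  = 0.135/(54×0.19×18.7) = 7.036×10^-4 K/W
R_cav   = 0.135/(0.0385×0.81×18.7) = 0.2315 K/W
1/R_core = 1/R_stud + 1/R_cav → R_core = 7.015×10^-4 K/W
R_outer = 0.016/(0.214×18.7) = 0.003998 K/W
R_total = 0.008741 K/W
Q = ΔT/R_total = 19/0.008741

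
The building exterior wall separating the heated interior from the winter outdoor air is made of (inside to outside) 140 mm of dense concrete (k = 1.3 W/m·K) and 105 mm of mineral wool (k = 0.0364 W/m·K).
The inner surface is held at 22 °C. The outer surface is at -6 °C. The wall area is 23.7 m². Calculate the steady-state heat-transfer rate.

Model the wall as resistances in series:
R_dense concrete = L/(kA) = 0.14/(1.3×23.7) = 0.004544 K/W
R_mineral wool = L/(kA) = 0.105/(0.0364×23.7) = 0.1217 K/W
R_total = 0.1263 K/W
Q = ΔT / R_total = 28 / 0.1263

Q ≈ 222 W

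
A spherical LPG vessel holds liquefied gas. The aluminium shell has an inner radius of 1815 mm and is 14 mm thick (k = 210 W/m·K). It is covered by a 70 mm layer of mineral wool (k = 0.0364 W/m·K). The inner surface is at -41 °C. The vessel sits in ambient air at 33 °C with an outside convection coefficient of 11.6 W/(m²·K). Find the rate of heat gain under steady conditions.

Radial (spherical) resistances in series:
R_aluminium shell = (1/1.815 − 1/1.829)/(4π×210) = 1.598×10^-6 K/W
R_mineral wool = (1/1.829 − 1/1.899)/(4π×0.0364) = 0.04406 K/W
R_outer film = 1/(h·4πr_o²) = 1/(11.6×4π×1.899²) = 0.001902 K/W
R_total = 0.04596 K/W
Q = ΔT/R_total = 74/0.04596

Q ≈ 1610 W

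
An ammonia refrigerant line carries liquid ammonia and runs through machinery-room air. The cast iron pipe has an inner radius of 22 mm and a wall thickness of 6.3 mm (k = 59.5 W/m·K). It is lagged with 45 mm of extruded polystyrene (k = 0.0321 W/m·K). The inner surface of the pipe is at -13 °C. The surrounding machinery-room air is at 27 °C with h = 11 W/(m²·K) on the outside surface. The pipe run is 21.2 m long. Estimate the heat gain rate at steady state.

Q ≈ 172 W

Treating each annulus and film as a series resistance:
R_cast iron pipe wall = ln(28.3/22)/(2π×59.5×21.2) = 3.177×10^-5 K/W
R_extruded polystyrene = ln(73.3/28.3)/(2π×0.0321×21.2) = 0.2226 K/W
R_outer film = 1/(h_o·2πr_oL) = 1/(11×2π×0.0733×21.2) = 0.009311 K/W
R_total = 0.2319 K/W
Q = ΔT/R_total = 40/0.2319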